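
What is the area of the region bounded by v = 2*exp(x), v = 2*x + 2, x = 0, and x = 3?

-17 + 2*exp(3)

On [0, 3], (2*exp(x)) - (2*x + 2) = -2*x + 2*exp(x) - 2 is ≥ 0 throughout, so the area is a single integral of |-2*x + 2*exp(x) - 2|.
∫[0,3] (-2*x + 2*exp(x) - 2) dx = -17 + 2*exp(3).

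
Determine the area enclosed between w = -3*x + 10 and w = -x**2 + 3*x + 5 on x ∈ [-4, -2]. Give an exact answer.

On [-4, -2], (-3*x + 10) - (-x**2 + 3*x + 5) = x**2 - 6*x + 5 is ≥ 0 throughout, so the area is a single integral of |x**2 - 6*x + 5|.
∫[-4,-2] (x**2 - 6*x + 5) dx = 194/3.

194/3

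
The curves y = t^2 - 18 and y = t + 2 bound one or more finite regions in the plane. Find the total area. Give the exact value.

243/2

Set the curves equal: t^2 - 18 = t + 2, so t^2 - t - 20 = 0, which factors as (t - 5)*(t + 4) = 0. The curves meet at t = -4, 5.
On [-4, 5], y = t + 2 is on top; that piece has area ∫[-4,5] (-(t^2 - t - 20)) dt = 243/2.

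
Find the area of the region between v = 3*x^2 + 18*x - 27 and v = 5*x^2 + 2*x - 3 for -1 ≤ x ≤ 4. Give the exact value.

194/3

The difference (3*x^2 + 18*x - 27) - (5*x^2 + 2*x - 3) = -2*x^2 + 16*x - 24 changes sign at x = 2 inside [-1, 4], so split the integral there.
∫[-1,2] (-2*x^2 + 16*x - 24) dx = -54; the area of that piece is 54.
∫[2,4] (-2*x^2 + 16*x - 24) dx = 32/3.
Total area = 54 + 32/3 = 194/3.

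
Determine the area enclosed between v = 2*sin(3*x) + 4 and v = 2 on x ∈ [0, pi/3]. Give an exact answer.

4/3 + 2*pi/3

On [0, pi/3], (2*sin(3*x) + 4) - (2) = 2*sin(3*x) + 2 is ≥ 0 throughout, so the area is a single integral of |2*sin(3*x) + 2|.
∫[0,pi/3] (2*sin(3*x) + 2) dx = 4/3 + 2*pi/3.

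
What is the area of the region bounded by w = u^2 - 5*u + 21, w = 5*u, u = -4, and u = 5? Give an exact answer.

The difference (u^2 - 5*u + 21) - (5*u) = u^2 - 10*u + 21 changes sign at u = 3 inside [-4, 5], so split the integral there.
∫[-4,3] (u^2 - 10*u + 21) du = 637/3.
∫[3,5] (u^2 - 10*u + 21) du = -16/3; the area of that piece is 16/3.
Total area = 637/3 + 16/3 = 653/3.

653/3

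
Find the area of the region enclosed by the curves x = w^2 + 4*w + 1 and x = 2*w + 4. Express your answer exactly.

Both boundary curves give x as a function of w, so integrate with respect to w. Setting them equal: w^2 + 2*w - 3 = 0, i.e. (w - 1)*(w + 3) = 0, so they meet at w = -3, 1.
For w in [-3, 1], x = w^2 + 4*w + 1 is on the left; area = ∫[-3,1] (-(w^2 + 2*w - 3)) dw = 32/3.

32/3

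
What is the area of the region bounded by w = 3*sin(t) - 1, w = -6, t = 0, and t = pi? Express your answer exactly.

On [0, pi], (3*sin(t) - 1) - (-6) = 3*sin(t) + 5 is ≥ 0 throughout, so the area is a single integral of |3*sin(t) + 5|.
∫[0,pi] (3*sin(t) + 5) dt = 6 + 5*pi.

6 + 5*pi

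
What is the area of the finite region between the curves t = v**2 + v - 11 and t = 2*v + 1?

Both boundary curves give t as a function of v, so integrate with respect to v. Setting them equal: v**2 - v - 12 = 0, i.e. (v - 4)*(v + 3) = 0, so they meet at v = -3, 4.
For v in [-3, 4], t = v**2 + v - 11 is on the left; area = ∫[-3,4] (-(v**2 - v - 12)) dv = 343/6.

343/6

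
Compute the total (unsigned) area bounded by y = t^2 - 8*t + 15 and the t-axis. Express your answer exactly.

The curve meets the t-axis where t^2 - 8*t + 15 = 0, i.e. (t - 5)*(t - 3) = 0, at t = 3, 5.
On [3, 5] the curve lies below the axis; ∫[3,5] (t^2 - 8*t + 15) dt = -4/3, giving area 4/3.

4/3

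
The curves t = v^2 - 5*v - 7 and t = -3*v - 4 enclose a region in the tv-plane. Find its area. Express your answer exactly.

32/3

Both boundary curves give t as a function of v, so integrate with respect to v. Setting them equal: v^2 - 2*v - 3 = 0, i.e. (v - 3)*(v + 1) = 0, so they meet at v = -1, 3.
For v in [-1, 3], t = v^2 - 5*v - 7 is on the left; area = ∫[-1,3] (-(v^2 - 2*v - 3)) dv = 32/3.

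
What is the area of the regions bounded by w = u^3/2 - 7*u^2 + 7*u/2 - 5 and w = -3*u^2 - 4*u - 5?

Set the curves equal: u^3/2 - 7*u^2 + 7*u/2 - 5 = -3*u^2 - 4*u - 5, so u^3/2 - 4*u^2 + 15*u/2 = 0, which factors as u*(u - 5)*(u - 3)/2 = 0. The curves meet at u = 0, 3, 5.
On [0, 3], w = u^3/2 - 7*u^2 + 7*u/2 - 5 is on top; that piece has area ∫[0,3] (u^3/2 - 4*u^2 + 15*u/2) du = 63/8.
On [3, 5], w = -3*u^2 - 4*u - 5 is on top; that piece has area ∫[3,5] (-(u^3/2 - 4*u^2 + 15*u/2)) du = 8/3.
Total enclosed area = 63/8 + 8/3 = 253/24.

253/24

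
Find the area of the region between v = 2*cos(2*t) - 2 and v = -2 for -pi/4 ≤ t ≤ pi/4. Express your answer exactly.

2

On [-pi/4, pi/4], (2*cos(2*t) - 2) - (-2) = 2*cos(2*t) is ≥ 0 throughout, so the area is a single integral of |2*cos(2*t)|.
∫[-pi/4,pi/4] (2*cos(2*t)) dt = 2.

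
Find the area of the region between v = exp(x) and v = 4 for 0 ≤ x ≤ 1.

5 - exp(1)

On [0, 1], (exp(x)) - (4) = exp(x) - 4 is ≤ 0 throughout, so the area is a single integral of |exp(x) - 4|.
∫[0,1] (exp(x) - 4) dx = -5 + exp(1); the area of that piece is 5 - exp(1).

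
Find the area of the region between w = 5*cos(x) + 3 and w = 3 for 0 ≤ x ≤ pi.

The difference (5*cos(x) + 3) - (3) = 5*cos(x) changes sign at x = pi/2 inside [0, pi], so split the integral there.
∫[0,pi/2] (5*cos(x)) dx = 5.
∫[pi/2,pi] (5*cos(x)) dx = -5; the area of that piece is 5.
Total area = 5 + 5 = 10.

10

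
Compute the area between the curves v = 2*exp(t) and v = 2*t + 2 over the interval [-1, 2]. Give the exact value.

-9 - 2*exp(-1) + 2*exp(2)

On [-1, 2], (2*exp(t)) - (2*t + 2) = -2*t + 2*exp(t) - 2 is ≥ 0 throughout, so the area is a single integral of |-2*t + 2*exp(t) - 2|.
∫[-1,2] (-2*t + 2*exp(t) - 2) dt = -9 - 2*exp(-1) + 2*exp(2).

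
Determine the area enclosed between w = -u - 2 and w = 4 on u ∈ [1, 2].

15/2

On [1, 2], (-u - 2) - (4) = -u - 6 is ≤ 0 throughout, so the area is a single integral of |-u - 6|.
∫[1,2] (-u - 6) du = -15/2; the area of that piece is 15/2.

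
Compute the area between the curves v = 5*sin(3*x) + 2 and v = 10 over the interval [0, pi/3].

-10/3 + 8*pi/3

On [0, pi/3], (5*sin(3*x) + 2) - (10) = 5*sin(3*x) - 8 is ≤ 0 throughout, so the area is a single integral of |5*sin(3*x) - 8|.
∫[0,pi/3] (5*sin(3*x) - 8) dx = 10/3 - 8*pi/3; the area of that piece is -10/3 + 8*pi/3.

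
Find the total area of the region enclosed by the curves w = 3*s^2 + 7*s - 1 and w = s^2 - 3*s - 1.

125/3

Set the curves equal: 3*s^2 + 7*s - 1 = s^2 - 3*s - 1, so 2*s^2 + 10*s = 0, which factors as 2*s*(s + 5) = 0. The curves meet at s = -5, 0.
On [-5, 0], w = s^2 - 3*s - 1 is on top; that piece has area ∫[-5,0] (-(2*s^2 + 10*s)) ds = 125/3.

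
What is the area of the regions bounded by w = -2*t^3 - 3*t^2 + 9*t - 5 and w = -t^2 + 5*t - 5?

37/6

Set the curves equal: -2*t^3 - 3*t^2 + 9*t - 5 = -t^2 + 5*t - 5, so -2*t^3 - 2*t^2 + 4*t = 0, which factors as -2*t*(t - 1)*(t + 2) = 0. The curves meet at t = -2, 0, 1.
On [-2, 0], w = -t^2 + 5*t - 5 is on top; that piece has area ∫[-2,0] (-(-2*t^3 - 2*t^2 + 4*t)) dt = 16/3.
On [0, 1], w = -2*t^3 - 3*t^2 + 9*t - 5 is on top; that piece has area ∫[0,1] (-2*t^3 - 2*t^2 + 4*t) dt = 5/6.
Total enclosed area = 16/3 + 5/6 = 37/6.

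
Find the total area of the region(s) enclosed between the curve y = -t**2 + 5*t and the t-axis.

The curve meets the t-axis where -t**2 + 5*t = 0, i.e. -t*(t - 5) = 0, at t = 0, 5.
On [0, 5] the curve lies above the axis; ∫[0,5] (-t**2 + 5*t) dt = 125/6, giving area 125/6.

125/6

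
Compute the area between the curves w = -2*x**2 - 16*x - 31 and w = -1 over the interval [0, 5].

On [0, 5], (-2*x**2 - 16*x - 31) - (-1) = -2*x**2 - 16*x - 30 is ≤ 0 throughout, so the area is a single integral of |-2*x**2 - 16*x - 30|.
∫[0,5] (-2*x**2 - 16*x - 30) dx = -1300/3; the area of that piece is 1300/3.

1300/3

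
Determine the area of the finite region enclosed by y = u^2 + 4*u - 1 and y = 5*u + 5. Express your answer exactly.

125/6

Set the curves equal: u^2 + 4*u - 1 = 5*u + 5, so u^2 - u - 6 = 0, which factors as (u - 3)*(u + 2) = 0. The curves meet at u = -2, 3.
On [-2, 3], y = 5*u + 5 is on top; that piece has area ∫[-2,3] (-(u^2 - u - 6)) du = 125/6.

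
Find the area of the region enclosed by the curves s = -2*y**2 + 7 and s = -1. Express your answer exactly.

64/3

Both boundary curves give s as a function of y, so integrate with respect to y. Setting them equal: -2*y**2 + 8 = 0, i.e. -2*(y - 2)*(y + 2) = 0, so they meet at y = -2, 2.
For y in [-2, 2], s = -2*y**2 + 7 is on the right; area = ∫[-2,2] (-2*y**2 + 8) dy = 64/3.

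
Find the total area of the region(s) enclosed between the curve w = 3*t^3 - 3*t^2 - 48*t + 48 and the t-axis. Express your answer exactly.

The curve meets the t-axis where 3*t^3 - 3*t^2 - 48*t + 48 = 0, i.e. 3*(t - 4)*(t - 1)*(t + 4) = 0, at t = -4, 1, 4.
On [-4, 1] the curve lies above the axis; ∫[-4,1] (3*t^3 - 3*t^2 - 48*t + 48) dt = 1375/4, giving area 1375/4.
On [1, 4] the curve lies below the axis; ∫[1,4] (3*t^3 - 3*t^2 - 48*t + 48) dt = -351/4, giving area 351/4.
Total area = 1375/4 + 351/4 = 863/2.

863/2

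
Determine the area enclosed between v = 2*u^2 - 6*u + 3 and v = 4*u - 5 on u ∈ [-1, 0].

41/3

On [-1, 0], (2*u^2 - 6*u + 3) - (4*u - 5) = 2*u^2 - 10*u + 8 is ≥ 0 throughout, so the area is a single integral of |2*u^2 - 10*u + 8|.
∫[-1,0] (2*u^2 - 10*u + 8) du = 41/3.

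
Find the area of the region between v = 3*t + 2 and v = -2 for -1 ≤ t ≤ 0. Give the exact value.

5/2

On [-1, 0], (3*t + 2) - (-2) = 3*t + 4 is ≥ 0 throughout, so the area is a single integral of |3*t + 4|.
∫[-1,0] (3*t + 4) dt = 5/2.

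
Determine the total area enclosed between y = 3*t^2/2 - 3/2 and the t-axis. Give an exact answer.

The curve meets the t-axis where 3*t^2/2 - 3/2 = 0, i.e. 3*(t - 1)*(t + 1)/2 = 0, at t = -1, 1.
On [-1, 1] the curve lies below the axis; ∫[-1,1] (3*t^2/2 - 3/2) dt = -2, giving area 2.

2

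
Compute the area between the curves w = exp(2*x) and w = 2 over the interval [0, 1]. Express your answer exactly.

-7/2 + 2*log(2) + exp(2)/2

The difference (exp(2*x)) - (2) = exp(2*x) - 2 changes sign at x = log(2)/2 inside [0, 1], so split the integral there.
∫[0,log(2)/2] (exp(2*x) - 2) dx = 1/2 - log(2); the area of that piece is -1/2 + log(2).
∫[log(2)/2,1] (exp(2*x) - 2) dx = -3 + log(2) + exp(2)/2.
Total area = (-1/2 + log(2)) + (-3 + log(2) + exp(2)/2) = -7/2 + 2*log(2) + exp(2)/2.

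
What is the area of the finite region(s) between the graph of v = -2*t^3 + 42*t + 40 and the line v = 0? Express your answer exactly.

999/2

The curve meets the t-axis where -2*t^3 + 42*t + 40 = 0, i.e. -2*(t - 5)*(t + 1)*(t + 4) = 0, at t = -4, -1, 5.
On [-4, -1] the curve lies below the axis; ∫[-4,-1] (-2*t^3 + 42*t + 40) dt = -135/2, giving area 135/2.
On [-1, 5] the curve lies above the axis; ∫[-1,5] (-2*t^3 + 42*t + 40) dt = 432, giving area 432.
Total area = 135/2 + 432 = 999/2.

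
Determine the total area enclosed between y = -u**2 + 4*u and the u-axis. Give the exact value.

The curve meets the u-axis where -u**2 + 4*u = 0, i.e. -u*(u - 4) = 0, at u = 0, 4.
On [0, 4] the curve lies above the axis; ∫[0,4] (-u**2 + 4*u) du = 32/3, giving area 32/3.

32/3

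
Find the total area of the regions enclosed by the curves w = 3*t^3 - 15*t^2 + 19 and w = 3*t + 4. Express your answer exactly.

148

Set the curves equal: 3*t^3 - 15*t^2 + 19 = 3*t + 4, so 3*t^3 - 15*t^2 - 3*t + 15 = 0, which factors as 3*(t - 5)*(t - 1)*(t + 1) = 0. The curves meet at t = -1, 1, 5.
On [-1, 1], w = 3*t^3 - 15*t^2 + 19 is on top; that piece has area ∫[-1,1] (3*t^3 - 15*t^2 - 3*t + 15) dt = 20.
On [1, 5], w = 3*t + 4 is on top; that piece has area ∫[1,5] (-(3*t^3 - 15*t^2 - 3*t + 15)) dt = 128.
Total enclosed area = 20 + 128 = 148.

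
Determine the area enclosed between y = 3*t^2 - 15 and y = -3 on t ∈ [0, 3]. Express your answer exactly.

23

The difference (3*t^2 - 15) - (-3) = 3*t^2 - 12 changes sign at t = 2 inside [0, 3], so split the integral there.
∫[0,2] (3*t^2 - 12) dt = -16; the area of that piece is 16.
∫[2,3] (3*t^2 - 12) dt = 7.
Total area = 16 + 7 = 23.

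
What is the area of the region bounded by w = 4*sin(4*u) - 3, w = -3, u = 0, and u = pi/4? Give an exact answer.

2

On [0, pi/4], (4*sin(4*u) - 3) - (-3) = 4*sin(4*u) is ≥ 0 throughout, so the area is a single integral of |4*sin(4*u)|.
∫[0,pi/4] (4*sin(4*u)) du = 2.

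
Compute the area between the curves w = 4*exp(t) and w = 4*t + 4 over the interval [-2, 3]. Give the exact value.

On [-2, 3], (4*exp(t)) - (4*t + 4) = -4*t + 4*exp(t) - 4 is ≥ 0 throughout, so the area is a single integral of |-4*t + 4*exp(t) - 4|.
∫[-2,3] (-4*t + 4*exp(t) - 4) dt = -30 - 4*exp(-2) + 4*exp(3).

-30 - 4*exp(-2) + 4*exp(3)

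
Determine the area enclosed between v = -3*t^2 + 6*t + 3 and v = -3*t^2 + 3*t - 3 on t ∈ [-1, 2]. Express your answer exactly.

On [-1, 2], (-3*t^2 + 6*t + 3) - (-3*t^2 + 3*t - 3) = 3*t + 6 is ≥ 0 throughout, so the area is a single integral of |3*t + 6|.
∫[-1,2] (3*t + 6) dt = 45/2.

45/2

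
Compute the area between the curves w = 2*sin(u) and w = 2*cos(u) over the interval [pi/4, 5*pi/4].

On [pi/4, 5*pi/4], (2*sin(u)) - (2*cos(u)) = 2*sin(u) - 2*cos(u) is ≥ 0 throughout, so the area is a single integral of |2*sin(u) - 2*cos(u)|.
∫[pi/4,5*pi/4] (2*sin(u) - 2*cos(u)) du = 4*sqrt(2).

4*sqrt(2)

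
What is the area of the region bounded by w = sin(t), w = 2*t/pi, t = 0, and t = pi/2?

1 - pi/4

On [0, pi/2], (sin(t)) - (2*t/pi) = -2*t/pi + sin(t) is ≥ 0 throughout, so the area is a single integral of |-2*t/pi + sin(t)|.
∫[0,pi/2] (-2*t/pi + sin(t)) dt = 1 - pi/4.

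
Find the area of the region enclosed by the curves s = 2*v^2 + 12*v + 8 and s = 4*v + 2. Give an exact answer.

8/3

Both boundary curves give s as a function of v, so integrate with respect to v. Setting them equal: 2*v^2 + 8*v + 6 = 0, i.e. 2*(v + 1)*(v + 3) = 0, so they meet at v = -3, -1.
For v in [-3, -1], s = 2*v^2 + 12*v + 8 is on the left; area = ∫[-3,-1] (-(2*v^2 + 8*v + 6)) dv = 8/3.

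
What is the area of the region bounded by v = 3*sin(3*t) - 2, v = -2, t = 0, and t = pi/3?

2

On [0, pi/3], (3*sin(3*t) - 2) - (-2) = 3*sin(3*t) is ≥ 0 throughout, so the area is a single integral of |3*sin(3*t)|.
∫[0,pi/3] (3*sin(3*t)) dt = 2.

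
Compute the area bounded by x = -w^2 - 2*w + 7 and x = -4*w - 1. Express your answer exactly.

Both boundary curves give x as a function of w, so integrate with respect to w. Setting them equal: -w^2 + 2*w + 8 = 0, i.e. -(w - 4)*(w + 2) = 0, so they meet at w = -2, 4.
For w in [-2, 4], x = -w^2 - 2*w + 7 is on the right; area = ∫[-2,4] (-w^2 + 2*w + 8) dw = 36.

36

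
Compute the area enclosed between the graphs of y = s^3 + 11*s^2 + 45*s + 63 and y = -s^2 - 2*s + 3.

1/2

Set the curves equal: s^3 + 11*s^2 + 45*s + 63 = -s^2 - 2*s + 3, so s^3 + 12*s^2 + 47*s + 60 = 0, which factors as (s + 3)*(s + 4)*(s + 5) = 0. The curves meet at s = -5, -4, -3.
On [-5, -4], y = s^3 + 11*s^2 + 45*s + 63 is on top; that piece has area ∫[-5,-4] (s^3 + 12*s^2 + 47*s + 60) ds = 1/4.
On [-4, -3], y = -s^2 - 2*s + 3 is on top; that piece has area ∫[-4,-3] (-(s^3 + 12*s^2 + 47*s + 60)) ds = 1/4.
Total enclosed area = 1/4 + 1/4 = 1/2.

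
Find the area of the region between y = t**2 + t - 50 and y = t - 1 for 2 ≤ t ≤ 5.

108

On [2, 5], (t**2 + t - 50) - (t - 1) = t**2 - 49 is ≤ 0 throughout, so the area is a single integral of |t**2 - 49|.
∫[2,5] (t**2 - 49) dt = -108; the area of that piece is 108.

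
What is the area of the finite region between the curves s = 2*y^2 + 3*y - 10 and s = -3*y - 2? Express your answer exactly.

Both boundary curves give s as a function of y, so integrate with respect to y. Setting them equal: 2*y^2 + 6*y - 8 = 0, i.e. 2*(y - 1)*(y + 4) = 0, so they meet at y = -4, 1.
For y in [-4, 1], s = 2*y^2 + 3*y - 10 is on the left; area = ∫[-4,1] (-(2*y^2 + 6*y - 8)) dy = 125/3.

125/3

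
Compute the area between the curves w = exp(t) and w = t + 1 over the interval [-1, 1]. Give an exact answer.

-2 - exp(-1) + exp(1)

On [-1, 1], (exp(t)) - (t + 1) = -t + exp(t) - 1 is ≥ 0 throughout, so the area is a single integral of |-t + exp(t) - 1|.
∫[-1,1] (-t + exp(t) - 1) dt = -2 - exp(-1) + exp(1).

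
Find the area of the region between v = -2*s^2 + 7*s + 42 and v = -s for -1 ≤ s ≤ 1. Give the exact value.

248/3

On [-1, 1], (-2*s^2 + 7*s + 42) - (-s) = -2*s^2 + 8*s + 42 is ≥ 0 throughout, so the area is a single integral of |-2*s^2 + 8*s + 42|.
∫[-1,1] (-2*s^2 + 8*s + 42) ds = 248/3.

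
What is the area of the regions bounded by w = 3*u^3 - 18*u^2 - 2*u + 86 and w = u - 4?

1221/4

Set the curves equal: 3*u^3 - 18*u^2 - 2*u + 86 = u - 4, so 3*u^3 - 18*u^2 - 3*u + 90 = 0, which factors as 3*(u - 5)*(u - 3)*(u + 2) = 0. The curves meet at u = -2, 3, 5.
On [-2, 3], w = 3*u^3 - 18*u^2 - 2*u + 86 is on top; that piece has area ∫[-2,3] (3*u^3 - 18*u^2 - 3*u + 90) du = 1125/4.
On [3, 5], w = u - 4 is on top; that piece has area ∫[3,5] (-(3*u^3 - 18*u^2 - 3*u + 90)) du = 24.
Total enclosed area = 1125/4 + 24 = 1221/4.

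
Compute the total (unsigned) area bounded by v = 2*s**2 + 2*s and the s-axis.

The curve meets the s-axis where 2*s**2 + 2*s = 0, i.e. 2*s*(s + 1) = 0, at s = -1, 0.
On [-1, 0] the curve lies below the axis; ∫[-1,0] (2*s**2 + 2*s) ds = -1/3, giving area 1/3.

1/3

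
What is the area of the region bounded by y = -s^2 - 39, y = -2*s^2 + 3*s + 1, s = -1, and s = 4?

1205/6

On [-1, 4], (-s^2 - 39) - (-2*s^2 + 3*s + 1) = s^2 - 3*s - 40 is ≤ 0 throughout, so the area is a single integral of |s^2 - 3*s - 40|.
∫[-1,4] (s^2 - 3*s - 40) ds = -1205/6; the area of that piece is 1205/6.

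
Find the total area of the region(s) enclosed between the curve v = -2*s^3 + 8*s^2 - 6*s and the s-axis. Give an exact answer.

37/6

The curve meets the s-axis where -2*s^3 + 8*s^2 - 6*s = 0, i.e. -2*s*(s - 3)*(s - 1) = 0, at s = 0, 1, 3.
On [0, 1] the curve lies below the axis; ∫[0,1] (-2*s^3 + 8*s^2 - 6*s) ds = -5/6, giving area 5/6.
On [1, 3] the curve lies above the axis; ∫[1,3] (-2*s^3 + 8*s^2 - 6*s) ds = 16/3, giving area 16/3.
Total area = 5/6 + 16/3 = 37/6.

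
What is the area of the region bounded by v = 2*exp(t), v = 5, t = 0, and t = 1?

-13 - 10*log(2) + 2*exp(1) + 10*log(5)

The difference (2*exp(t)) - (5) = 2*exp(t) - 5 changes sign at t = log(5/2) inside [0, 1], so split the integral there.
∫[0,log(5/2)] (2*exp(t) - 5) dt = log(32/3125) + 3; the area of that piece is -3 + log(3125/32).
∫[log(5/2),1] (2*exp(t) - 5) dt = -10 - 5*log(2) + 2*exp(1) + 5*log(5).
Total area = (-3 + log(3125/32)) + (-10 - 5*log(2) + 2*exp(1) + 5*log(5)) = -13 - 10*log(2) + 2*exp(1) + 10*log(5).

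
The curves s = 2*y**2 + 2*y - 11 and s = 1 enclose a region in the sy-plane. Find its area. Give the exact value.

Both boundary curves give s as a function of y, so integrate with respect to y. Setting them equal: 2*y**2 + 2*y - 12 = 0, i.e. 2*(y - 2)*(y + 3) = 0, so they meet at y = -3, 2.
For y in [-3, 2], s = 2*y**2 + 2*y - 11 is on the left; area = ∫[-3,2] (-(2*y**2 + 2*y - 12)) dy = 125/3.

125/3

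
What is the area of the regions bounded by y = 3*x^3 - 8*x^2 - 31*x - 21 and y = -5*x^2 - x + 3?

Set the curves equal: 3*x^3 - 8*x^2 - 31*x - 21 = -5*x^2 - x + 3, so 3*x^3 - 3*x^2 - 30*x - 24 = 0, which factors as 3*(x - 4)*(x + 1)*(x + 2) = 0. The curves meet at x = -2, -1, 4.
On [-2, -1], y = 3*x^3 - 8*x^2 - 31*x - 21 is on top; that piece has area ∫[-2,-1] (3*x^3 - 3*x^2 - 30*x - 24) dx = 11/4.
On [-1, 4], y = -5*x^2 - x + 3 is on top; that piece has area ∫[-1,4] (-(3*x^3 - 3*x^2 - 30*x - 24)) dx = 875/4.
Total enclosed area = 11/4 + 875/4 = 443/2.

443/2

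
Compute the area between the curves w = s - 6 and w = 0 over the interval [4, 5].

3/2

On [4, 5], (s - 6) - (0) = s - 6 is ≤ 0 throughout, so the area is a single integral of |s - 6|.
∫[4,5] (s - 6) ds = -3/2; the area of that piece is 3/2.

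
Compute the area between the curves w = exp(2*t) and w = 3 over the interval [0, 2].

-17/2 + 3*log(3) + exp(4)/2

The difference (exp(2*t)) - (3) = exp(2*t) - 3 changes sign at t = log(3)/2 inside [0, 2], so split the integral there.
∫[0,log(3)/2] (exp(2*t) - 3) dt = 1 - 3*log(3)/2; the area of that piece is -1 + 3*log(3)/2.
∫[log(3)/2,2] (exp(2*t) - 3) dt = -15/2 + 3*log(3)/2 + exp(4)/2.
Total area = (-1 + 3*log(3)/2) + (-15/2 + 3*log(3)/2 + exp(4)/2) = -17/2 + 3*log(3) + exp(4)/2.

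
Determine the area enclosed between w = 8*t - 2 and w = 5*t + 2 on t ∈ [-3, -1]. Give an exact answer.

On [-3, -1], (8*t - 2) - (5*t + 2) = 3*t - 4 is ≤ 0 throughout, so the area is a single integral of |3*t - 4|.
∫[-3,-1] (3*t - 4) dt = -20; the area of that piece is 20.

20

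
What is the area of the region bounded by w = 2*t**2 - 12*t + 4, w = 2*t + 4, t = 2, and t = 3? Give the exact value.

On [2, 3], (2*t**2 - 12*t + 4) - (2*t + 4) = 2*t**2 - 14*t is ≤ 0 throughout, so the area is a single integral of |2*t**2 - 14*t|.
∫[2,3] (2*t**2 - 14*t) dt = -67/3; the area of that piece is 67/3.

67/3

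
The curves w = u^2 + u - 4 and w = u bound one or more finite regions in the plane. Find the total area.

32/3

Set the curves equal: u^2 + u - 4 = u, so u^2 - 4 = 0, which factors as (u - 2)*(u + 2) = 0. The curves meet at u = -2, 2.
On [-2, 2], w = u is on top; that piece has area ∫[-2,2] (-(u^2 - 4)) du = 32/3.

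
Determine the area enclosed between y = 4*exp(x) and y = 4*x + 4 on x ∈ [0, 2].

-20 + 4*exp(2)

On [0, 2], (4*exp(x)) - (4*x + 4) = -4*x + 4*exp(x) - 4 is ≥ 0 throughout, so the area is a single integral of |-4*x + 4*exp(x) - 4|.
∫[0,2] (-4*x + 4*exp(x) - 4) dx = -20 + 4*exp(2).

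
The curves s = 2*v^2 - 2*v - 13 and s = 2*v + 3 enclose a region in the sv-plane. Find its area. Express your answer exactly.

Both boundary curves give s as a function of v, so integrate with respect to v. Setting them equal: 2*v^2 - 4*v - 16 = 0, i.e. 2*(v - 4)*(v + 2) = 0, so they meet at v = -2, 4.
For v in [-2, 4], s = 2*v^2 - 2*v - 13 is on the left; area = ∫[-2,4] (-(2*v^2 - 4*v - 16)) dv = 72.

72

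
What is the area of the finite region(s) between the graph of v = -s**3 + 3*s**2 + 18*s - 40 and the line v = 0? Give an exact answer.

The curve meets the s-axis where -s**3 + 3*s**2 + 18*s - 40 = 0, i.e. -(s - 5)*(s - 2)*(s + 4) = 0, at s = -4, 2, 5.
On [-4, 2] the curve lies below the axis; ∫[-4,2] (-s**3 + 3*s**2 + 18*s - 40) ds = -216, giving area 216.
On [2, 5] the curve lies above the axis; ∫[2,5] (-s**3 + 3*s**2 + 18*s - 40) ds = 135/4, giving area 135/4.
Total area = 216 + 135/4 = 999/4.

999/4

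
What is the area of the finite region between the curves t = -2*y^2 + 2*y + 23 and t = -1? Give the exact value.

Both boundary curves give t as a function of y, so integrate with respect to y. Setting them equal: -2*y^2 + 2*y + 24 = 0, i.e. -2*(y - 4)*(y + 3) = 0, so they meet at y = -3, 4.
For y in [-3, 4], t = -2*y^2 + 2*y + 23 is on the right; area = ∫[-3,4] (-2*y^2 + 2*y + 24) dy = 343/3.

343/3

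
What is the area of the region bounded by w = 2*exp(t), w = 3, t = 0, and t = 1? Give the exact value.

The difference (2*exp(t)) - (3) = 2*exp(t) - 3 changes sign at t = log(3/2) inside [0, 1], so split the integral there.
∫[0,log(3/2)] (2*exp(t) - 3) dt = log(8/27) + 1; the area of that piece is -1 + log(27/8).
∫[log(3/2),1] (2*exp(t) - 3) dt = -6 - 3*log(2) + 3*log(3) + 2*exp(1).
Total area = (-1 + log(27/8)) + (-6 - 3*log(2) + 3*log(3) + 2*exp(1)) = -7 - 6*log(2) + 2*exp(1) + 6*log(3).

-7 - 6*log(2) + 2*exp(1) + 6*log(3)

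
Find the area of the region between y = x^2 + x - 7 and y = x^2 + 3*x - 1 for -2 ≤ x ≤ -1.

On [-2, -1], (x^2 + x - 7) - (x^2 + 3*x - 1) = -2*x - 6 is ≤ 0 throughout, so the area is a single integral of |-2*x - 6|.
∫[-2,-1] (-2*x - 6) dx = -3; the area of that piece is 3.

3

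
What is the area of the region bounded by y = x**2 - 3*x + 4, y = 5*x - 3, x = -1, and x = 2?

The difference (x**2 - 3*x + 4) - (5*x - 3) = x**2 - 8*x + 7 changes sign at x = 1 inside [-1, 2], so split the integral there.
∫[-1,1] (x**2 - 8*x + 7) dx = 44/3.
∫[1,2] (x**2 - 8*x + 7) dx = -8/3; the area of that piece is 8/3.
Total area = 44/3 + 8/3 = 52/3.

52/3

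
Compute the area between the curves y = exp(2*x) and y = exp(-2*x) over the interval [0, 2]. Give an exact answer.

-1 + exp(-4)/2 + exp(4)/2

On [0, 2], (exp(2*x)) - (exp(-2*x)) = exp(2*x) - exp(-2*x) is ≥ 0 throughout, so the area is a single integral of |exp(2*x) - exp(-2*x)|.
∫[0,2] (exp(2*x) - exp(-2*x)) dx = -1 + exp(-4)/2 + exp(4)/2.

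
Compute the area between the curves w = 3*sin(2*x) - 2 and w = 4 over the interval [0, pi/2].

On [0, pi/2], (3*sin(2*x) - 2) - (4) = 3*sin(2*x) - 6 is ≤ 0 throughout, so the area is a single integral of |3*sin(2*x) - 6|.
∫[0,pi/2] (3*sin(2*x) - 6) dx = 3 - 3*pi; the area of that piece is -3 + 3*pi.

-3 + 3*pi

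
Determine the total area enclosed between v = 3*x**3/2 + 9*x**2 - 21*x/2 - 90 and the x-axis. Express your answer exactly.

The curve meets the x-axis where 3*x**3/2 + 9*x**2 - 21*x/2 - 90 = 0, i.e. 3*(x - 3)*(x + 4)*(x + 5)/2 = 0, at x = -5, -4, 3.
On [-5, -4] the curve lies above the axis; ∫[-5,-4] (3*x**3/2 + 9*x**2 - 21*x/2 - 90) dx = 15/8, giving area 15/8.
On [-4, 3] the curve lies below the axis; ∫[-4,3] (3*x**3/2 + 9*x**2 - 21*x/2 - 90) dx = -3087/8, giving area 3087/8.
Total area = 15/8 + 3087/8 = 1551/4.

1551/4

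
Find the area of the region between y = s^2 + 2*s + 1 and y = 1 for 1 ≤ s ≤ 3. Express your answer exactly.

50/3

On [1, 3], (s^2 + 2*s + 1) - (1) = s^2 + 2*s is ≥ 0 throughout, so the area is a single integral of |s^2 + 2*s|.
∫[1,3] (s^2 + 2*s) ds = 50/3.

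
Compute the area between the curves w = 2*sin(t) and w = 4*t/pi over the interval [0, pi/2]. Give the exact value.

2 - pi/2

On [0, pi/2], (2*sin(t)) - (4*t/pi) = -4*t/pi + 2*sin(t) is ≥ 0 throughout, so the area is a single integral of |-4*t/pi + 2*sin(t)|.
∫[0,pi/2] (-4*t/pi + 2*sin(t)) dt = 2 - pi/2.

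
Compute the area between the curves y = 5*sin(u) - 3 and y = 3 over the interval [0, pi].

On [0, pi], (5*sin(u) - 3) - (3) = 5*sin(u) - 6 is ≤ 0 throughout, so the area is a single integral of |5*sin(u) - 6|.
∫[0,pi] (5*sin(u) - 6) du = 10 - 6*pi; the area of that piece is -10 + 6*pi.

-10 + 6*pi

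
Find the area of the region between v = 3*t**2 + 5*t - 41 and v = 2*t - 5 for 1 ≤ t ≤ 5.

The difference (3*t**2 + 5*t - 41) - (2*t - 5) = 3*t**2 + 3*t - 36 changes sign at t = 3 inside [1, 5], so split the integral there.
∫[1,3] (3*t**2 + 3*t - 36) dt = -34; the area of that piece is 34.
∫[3,5] (3*t**2 + 3*t - 36) dt = 50.
Total area = 34 + 50 = 84.

84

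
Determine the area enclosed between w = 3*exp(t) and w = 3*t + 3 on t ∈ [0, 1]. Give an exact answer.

-15/2 + 3*exp(1)

On [0, 1], (3*exp(t)) - (3*t + 3) = -3*t + 3*exp(t) - 3 is ≥ 0 throughout, so the area is a single integral of |-3*t + 3*exp(t) - 3|.
∫[0,1] (-3*t + 3*exp(t) - 3) dt = -15/2 + 3*exp(1).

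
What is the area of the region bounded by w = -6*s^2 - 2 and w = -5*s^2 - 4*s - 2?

Set the curves equal: -6*s^2 - 2 = -5*s^2 - 4*s - 2, so -s^2 + 4*s = 0, which factors as -s*(s - 4) = 0. The curves meet at s = 0, 4.
On [0, 4], w = -6*s^2 - 2 is on top; that piece has area ∫[0,4] (-s^2 + 4*s) ds = 32/3.

32/3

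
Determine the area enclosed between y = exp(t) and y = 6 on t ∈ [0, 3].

-29 + exp(3) + 12*log(6)

The difference (exp(t)) - (6) = exp(t) - 6 changes sign at t = log(6) inside [0, 3], so split the integral there.
∫[0,log(6)] (exp(t) - 6) dt = 5 - log(46656); the area of that piece is -5 + log(46656).
∫[log(6),3] (exp(t) - 6) dt = -24 + 6*log(6) + exp(3).
Total area = (-5 + log(46656)) + (-24 + 6*log(6) + exp(3)) = -29 + exp(3) + 12*log(6).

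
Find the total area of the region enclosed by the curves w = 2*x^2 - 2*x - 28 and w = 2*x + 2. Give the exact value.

512/3

Set the curves equal: 2*x^2 - 2*x - 28 = 2*x + 2, so 2*x^2 - 4*x - 30 = 0, which factors as 2*(x - 5)*(x + 3) = 0. The curves meet at x = -3, 5.
On [-3, 5], w = 2*x + 2 is on top; that piece has area ∫[-3,5] (-(2*x^2 - 4*x - 30)) dx = 512/3.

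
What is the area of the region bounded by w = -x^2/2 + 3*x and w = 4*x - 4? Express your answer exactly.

18

Set the curves equal: -x^2/2 + 3*x = 4*x - 4, so -x^2/2 - x + 4 = 0, which factors as -(x - 2)*(x + 4)/2 = 0. The curves meet at x = -4, 2.
On [-4, 2], w = -x^2/2 + 3*x is on top; that piece has area ∫[-4,2] (-x^2/2 - x + 4) dx = 18.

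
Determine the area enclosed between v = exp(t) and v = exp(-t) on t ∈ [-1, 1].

The difference (exp(t)) - (exp(-t)) = exp(t) - exp(-t) changes sign at t = 0 inside [-1, 1], so split the integral there.
∫[-1,0] (exp(t) - exp(-t)) dt = -exp(1) - exp(-1) + 2; the area of that piece is -2 + exp(-1) + exp(1).
∫[0,1] (exp(t) - exp(-t)) dt = -2 + exp(-1) + exp(1).
Total area = (-2 + exp(-1) + exp(1)) + (-2 + exp(-1) + exp(1)) = -4 + 2*exp(-1) + 2*exp(1).

-4 + 2*exp(-1) + 2*exp(1)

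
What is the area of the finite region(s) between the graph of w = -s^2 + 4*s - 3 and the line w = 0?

The curve meets the s-axis where -s^2 + 4*s - 3 = 0, i.e. -(s - 3)*(s - 1) = 0, at s = 1, 3.
On [1, 3] the curve lies above the axis; ∫[1,3] (-s^2 + 4*s - 3) ds = 4/3, giving area 4/3.

4/3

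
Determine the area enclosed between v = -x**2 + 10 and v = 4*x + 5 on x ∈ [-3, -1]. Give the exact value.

On [-3, -1], (-x**2 + 10) - (4*x + 5) = -x**2 - 4*x + 5 is ≥ 0 throughout, so the area is a single integral of |-x**2 - 4*x + 5|.
∫[-3,-1] (-x**2 - 4*x + 5) dx = 52/3.

52/3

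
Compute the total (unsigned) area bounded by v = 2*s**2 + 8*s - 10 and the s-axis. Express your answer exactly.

The curve meets the s-axis where 2*s**2 + 8*s - 10 = 0, i.e. 2*(s - 1)*(s + 5) = 0, at s = -5, 1.
On [-5, 1] the curve lies below the axis; ∫[-5,1] (2*s**2 + 8*s - 10) ds = -72, giving area 72.

72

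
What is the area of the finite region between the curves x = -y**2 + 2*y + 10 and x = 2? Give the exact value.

Both boundary curves give x as a function of y, so integrate with respect to y. Setting them equal: -y**2 + 2*y + 8 = 0, i.e. -(y - 4)*(y + 2) = 0, so they meet at y = -2, 4.
For y in [-2, 4], x = -y**2 + 2*y + 10 is on the right; area = ∫[-2,4] (-y**2 + 2*y + 8) dy = 36.

36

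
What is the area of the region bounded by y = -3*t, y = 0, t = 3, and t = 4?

On [3, 4], (-3*t) - (0) = -3*t is ≤ 0 throughout, so the area is a single integral of |-3*t|.
∫[3,4] (-3*t) dt = -21/2; the area of that piece is 21/2.

21/2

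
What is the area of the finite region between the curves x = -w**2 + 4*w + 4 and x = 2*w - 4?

36

Both boundary curves give x as a function of w, so integrate with respect to w. Setting them equal: -w**2 + 2*w + 8 = 0, i.e. -(w - 4)*(w + 2) = 0, so they meet at w = -2, 4.
For w in [-2, 4], x = -w**2 + 4*w + 4 is on the right; area = ∫[-2,4] (-w**2 + 2*w + 8) dw = 36.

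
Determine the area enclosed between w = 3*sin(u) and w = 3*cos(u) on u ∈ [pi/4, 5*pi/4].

On [pi/4, 5*pi/4], (3*sin(u)) - (3*cos(u)) = 3*sin(u) - 3*cos(u) is ≥ 0 throughout, so the area is a single integral of |3*sin(u) - 3*cos(u)|.
∫[pi/4,5*pi/4] (3*sin(u) - 3*cos(u)) du = 6*sqrt(2).

6*sqrt(2)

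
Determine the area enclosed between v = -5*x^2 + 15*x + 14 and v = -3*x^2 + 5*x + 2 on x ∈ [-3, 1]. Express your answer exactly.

The difference (-5*x^2 + 15*x + 14) - (-3*x^2 + 5*x + 2) = -2*x^2 + 10*x + 12 changes sign at x = -1 inside [-3, 1], so split the integral there.
∫[-3,-1] (-2*x^2 + 10*x + 12) dx = -100/3; the area of that piece is 100/3.
∫[-1,1] (-2*x^2 + 10*x + 12) dx = 68/3.
Total area = 100/3 + 68/3 = 56.

56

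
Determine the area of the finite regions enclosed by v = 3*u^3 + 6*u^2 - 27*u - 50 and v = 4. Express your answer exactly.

Set the curves equal: 3*u^3 + 6*u^2 - 27*u - 50 = 4, so 3*u^3 + 6*u^2 - 27*u - 54 = 0, which factors as 3*(u - 3)*(u + 2)*(u + 3) = 0. The curves meet at u = -3, -2, 3.
On [-3, -2], v = 3*u^3 + 6*u^2 - 27*u - 50 is on top; that piece has area ∫[-3,-2] (3*u^3 + 6*u^2 - 27*u - 54) du = 11/4.
On [-2, 3], v = 4 is on top; that piece has area ∫[-2,3] (-(3*u^3 + 6*u^2 - 27*u - 54)) du = 875/4.
Total enclosed area = 11/4 + 875/4 = 443/2.

443/2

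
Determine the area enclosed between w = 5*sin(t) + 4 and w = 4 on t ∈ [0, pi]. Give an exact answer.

10

On [0, pi], (5*sin(t) + 4) - (4) = 5*sin(t) is ≥ 0 throughout, so the area is a single integral of |5*sin(t)|.
∫[0,pi] (5*sin(t)) dt = 10.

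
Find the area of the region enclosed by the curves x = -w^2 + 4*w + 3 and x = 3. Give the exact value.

Both boundary curves give x as a function of w, so integrate with respect to w. Setting them equal: -w^2 + 4*w = 0, i.e. -w*(w - 4) = 0, so they meet at w = 0, 4.
For w in [0, 4], x = -w^2 + 4*w + 3 is on the right; area = ∫[0,4] (-w^2 + 4*w) dw = 32/3.

32/3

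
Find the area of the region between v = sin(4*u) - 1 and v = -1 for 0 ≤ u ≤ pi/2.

The difference (sin(4*u) - 1) - (-1) = sin(4*u) changes sign at u = pi/4 inside [0, pi/2], so split the integral there.
∫[0,pi/4] (sin(4*u)) du = 1/2.
∫[pi/4,pi/2] (sin(4*u)) du = -1/2; the area of that piece is 1/2.
Total area = 1/2 + 1/2 = 1.

1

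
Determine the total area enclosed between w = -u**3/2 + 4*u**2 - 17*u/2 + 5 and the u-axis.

71/12

The curve meets the u-axis where -u**3/2 + 4*u**2 - 17*u/2 + 5 = 0, i.e. -(u - 5)*(u - 2)*(u - 1)/2 = 0, at u = 1, 2, 5.
On [1, 2] the curve lies below the axis; ∫[1,2] (-u**3/2 + 4*u**2 - 17*u/2 + 5) du = -7/24, giving area 7/24.
On [2, 5] the curve lies above the axis; ∫[2,5] (-u**3/2 + 4*u**2 - 17*u/2 + 5) du = 45/8, giving area 45/8.
Total area = 7/24 + 45/8 = 71/12.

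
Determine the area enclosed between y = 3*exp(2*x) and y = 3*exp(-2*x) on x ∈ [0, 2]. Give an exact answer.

On [0, 2], (3*exp(2*x)) - (3*exp(-2*x)) = 3*exp(2*x) - 3*exp(-2*x) is ≥ 0 throughout, so the area is a single integral of |3*exp(2*x) - 3*exp(-2*x)|.
∫[0,2] (3*exp(2*x) - 3*exp(-2*x)) dx = -3 + 3*exp(-4)/2 + 3*exp(4)/2.

-3 + 3*exp(-4)/2 + 3*exp(4)/2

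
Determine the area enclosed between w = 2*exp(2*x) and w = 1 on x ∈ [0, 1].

On [0, 1], (2*exp(2*x)) - (1) = 2*exp(2*x) - 1 is ≥ 0 throughout, so the area is a single integral of |2*exp(2*x) - 1|.
∫[0,1] (2*exp(2*x) - 1) dx = -2 + exp(2).

-2 + exp(2)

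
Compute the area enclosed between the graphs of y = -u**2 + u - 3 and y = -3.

1/6

Set the curves equal: -u**2 + u - 3 = -3, so -u**2 + u = 0, which factors as -u*(u - 1) = 0. The curves meet at u = 0, 1.
On [0, 1], y = -u**2 + u - 3 is on top; that piece has area ∫[0,1] (-u**2 + u) du = 1/6.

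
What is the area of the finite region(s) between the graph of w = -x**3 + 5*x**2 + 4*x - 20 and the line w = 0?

The curve meets the x-axis where -x**3 + 5*x**2 + 4*x - 20 = 0, i.e. -(x - 5)*(x - 2)*(x + 2) = 0, at x = -2, 2, 5.
On [-2, 2] the curve lies below the axis; ∫[-2,2] (-x**3 + 5*x**2 + 4*x - 20) dx = -160/3, giving area 160/3.
On [2, 5] the curve lies above the axis; ∫[2,5] (-x**3 + 5*x**2 + 4*x - 20) dx = 99/4, giving area 99/4.
Total area = 160/3 + 99/4 = 937/12.

937/12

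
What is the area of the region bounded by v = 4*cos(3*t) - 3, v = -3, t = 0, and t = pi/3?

The difference (4*cos(3*t) - 3) - (-3) = 4*cos(3*t) changes sign at t = pi/6 inside [0, pi/3], so split the integral there.
∫[0,pi/6] (4*cos(3*t)) dt = 4/3.
∫[pi/6,pi/3] (4*cos(3*t)) dt = -4/3; the area of that piece is 4/3.
Total area = 4/3 + 4/3 = 8/3.

8/3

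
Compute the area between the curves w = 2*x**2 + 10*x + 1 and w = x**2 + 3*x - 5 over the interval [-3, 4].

223/2

The difference (2*x**2 + 10*x + 1) - (x**2 + 3*x - 5) = x**2 + 7*x + 6 changes sign at x = -1 inside [-3, 4], so split the integral there.
∫[-3,-1] (x**2 + 7*x + 6) dx = -22/3; the area of that piece is 22/3.
∫[-1,4] (x**2 + 7*x + 6) dx = 625/6.
Total area = 22/3 + 625/6 = 223/2.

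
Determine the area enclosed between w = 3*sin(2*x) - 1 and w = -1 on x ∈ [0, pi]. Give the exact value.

The difference (3*sin(2*x) - 1) - (-1) = 3*sin(2*x) changes sign at x = pi/2 inside [0, pi], so split the integral there.
∫[0,pi/2] (3*sin(2*x)) dx = 3.
∫[pi/2,pi] (3*sin(2*x)) dx = -3; the area of that piece is 3.
Total area = 3 + 3 = 6.

6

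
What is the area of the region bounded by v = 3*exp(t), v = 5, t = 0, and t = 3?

-22 - 10*log(3) + 10*log(5) + 3*exp(3)

The difference (3*exp(t)) - (5) = 3*exp(t) - 5 changes sign at t = log(5/3) inside [0, 3], so split the integral there.
∫[0,log(5/3)] (3*exp(t) - 5) dt = log(243/3125) + 2; the area of that piece is -2 + log(3125/243).
∫[log(5/3),3] (3*exp(t) - 5) dt = -20 - 5*log(3) + 5*log(5) + 3*exp(3).
Total area = (-2 + log(3125/243)) + (-20 - 5*log(3) + 5*log(5) + 3*exp(3)) = -22 - 10*log(3) + 10*log(5) + 3*exp(3).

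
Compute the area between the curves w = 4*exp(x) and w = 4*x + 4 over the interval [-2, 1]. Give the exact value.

-6 - 4*exp(-2) + 4*exp(1)

On [-2, 1], (4*exp(x)) - (4*x + 4) = -4*x + 4*exp(x) - 4 is ≥ 0 throughout, so the area is a single integral of |-4*x + 4*exp(x) - 4|.
∫[-2,1] (-4*x + 4*exp(x) - 4) dx = -6 - 4*exp(-2) + 4*exp(1).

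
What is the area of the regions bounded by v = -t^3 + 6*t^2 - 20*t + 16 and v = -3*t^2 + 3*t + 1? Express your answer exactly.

8

Set the curves equal: -t^3 + 6*t^2 - 20*t + 16 = -3*t^2 + 3*t + 1, so -t^3 + 9*t^2 - 23*t + 15 = 0, which factors as -(t - 5)*(t - 3)*(t - 1) = 0. The curves meet at t = 1, 3, 5.
On [1, 3], v = -3*t^2 + 3*t + 1 is on top; that piece has area ∫[1,3] (-(-t^3 + 9*t^2 - 23*t + 15)) dt = 4.
On [3, 5], v = -t^3 + 6*t^2 - 20*t + 16 is on top; that piece has area ∫[3,5] (-t^3 + 9*t^2 - 23*t + 15) dt = 4.
Total enclosed area = 4 + 4 = 8.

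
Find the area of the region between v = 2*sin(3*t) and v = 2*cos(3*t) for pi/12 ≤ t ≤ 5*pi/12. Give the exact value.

4*sqrt(2)/3

On [pi/12, 5*pi/12], (2*sin(3*t)) - (2*cos(3*t)) = 2*sin(3*t) - 2*cos(3*t) is ≥ 0 throughout, so the area is a single integral of |2*sin(3*t) - 2*cos(3*t)|.
∫[pi/12,5*pi/12] (2*sin(3*t) - 2*cos(3*t)) dt = 4*sqrt(2)/3.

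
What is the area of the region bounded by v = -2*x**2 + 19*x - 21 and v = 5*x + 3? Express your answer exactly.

1/3

Set the curves equal: -2*x**2 + 19*x - 21 = 5*x + 3, so -2*x**2 + 14*x - 24 = 0, which factors as -2*(x - 4)*(x - 3) = 0. The curves meet at x = 3, 4.
On [3, 4], v = -2*x**2 + 19*x - 21 is on top; that piece has area ∫[3,4] (-2*x**2 + 14*x - 24) dx = 1/3.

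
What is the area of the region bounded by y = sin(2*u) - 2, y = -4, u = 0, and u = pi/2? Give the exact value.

On [0, pi/2], (sin(2*u) - 2) - (-4) = sin(2*u) + 2 is ≥ 0 throughout, so the area is a single integral of |sin(2*u) + 2|.
∫[0,pi/2] (sin(2*u) + 2) du = 1 + pi.

1 + pi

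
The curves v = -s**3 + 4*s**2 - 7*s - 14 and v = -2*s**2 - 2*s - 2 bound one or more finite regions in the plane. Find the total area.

131/4

Set the curves equal: -s**3 + 4*s**2 - 7*s - 14 = -2*s**2 - 2*s - 2, so -s**3 + 6*s**2 - 5*s - 12 = 0, which factors as -(s - 4)*(s - 3)*(s + 1) = 0. The curves meet at s = -1, 3, 4.
On [-1, 3], v = -2*s**2 - 2*s - 2 is on top; that piece has area ∫[-1,3] (-(-s**3 + 6*s**2 - 5*s - 12)) ds = 32.
On [3, 4], v = -s**3 + 4*s**2 - 7*s - 14 is on top; that piece has area ∫[3,4] (-s**3 + 6*s**2 - 5*s - 12) ds = 3/4.
Total enclosed area = 32 + 3/4 = 131/4.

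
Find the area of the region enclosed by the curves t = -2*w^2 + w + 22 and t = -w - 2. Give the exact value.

Both boundary curves give t as a function of w, so integrate with respect to w. Setting them equal: -2*w^2 + 2*w + 24 = 0, i.e. -2*(w - 4)*(w + 3) = 0, so they meet at w = -3, 4.
For w in [-3, 4], t = -2*w^2 + w + 22 is on the right; area = ∫[-3,4] (-2*w^2 + 2*w + 24) dw = 343/3.

343/3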